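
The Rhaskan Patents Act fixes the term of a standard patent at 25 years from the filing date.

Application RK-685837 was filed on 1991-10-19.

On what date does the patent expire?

2016-10-19

Filing date + 25 years → 19 October 2016.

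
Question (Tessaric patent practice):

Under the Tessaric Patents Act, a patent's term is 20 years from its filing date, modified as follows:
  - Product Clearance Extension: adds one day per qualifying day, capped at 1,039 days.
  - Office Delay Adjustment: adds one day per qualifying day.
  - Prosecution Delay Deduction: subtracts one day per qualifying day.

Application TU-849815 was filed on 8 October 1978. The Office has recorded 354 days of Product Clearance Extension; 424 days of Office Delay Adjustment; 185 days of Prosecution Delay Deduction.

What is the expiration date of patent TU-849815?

May 23, 2000

Base term: filing date + 20 years → 8 October 1998.
Product Clearance Extension: 354 days (within the 1039-day cap) → +354 days → 27 September 1999.
Office Delay Adjustment: +424 days → 24 November 2000.
Prosecution Delay Deduction: −185 days → 23 May 2000.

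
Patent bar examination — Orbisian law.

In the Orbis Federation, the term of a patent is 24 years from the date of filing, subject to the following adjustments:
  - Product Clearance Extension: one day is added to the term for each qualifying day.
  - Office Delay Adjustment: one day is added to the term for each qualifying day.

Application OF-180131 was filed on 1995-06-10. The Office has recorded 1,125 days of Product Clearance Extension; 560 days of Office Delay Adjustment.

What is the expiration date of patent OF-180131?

Base term: filing date + 24 years → 10 June 2019.
Product Clearance Extension: +1125 days → 9 July 2022.
Office Delay Adjustment: +560 days → 20 January 2024.

2024-01-20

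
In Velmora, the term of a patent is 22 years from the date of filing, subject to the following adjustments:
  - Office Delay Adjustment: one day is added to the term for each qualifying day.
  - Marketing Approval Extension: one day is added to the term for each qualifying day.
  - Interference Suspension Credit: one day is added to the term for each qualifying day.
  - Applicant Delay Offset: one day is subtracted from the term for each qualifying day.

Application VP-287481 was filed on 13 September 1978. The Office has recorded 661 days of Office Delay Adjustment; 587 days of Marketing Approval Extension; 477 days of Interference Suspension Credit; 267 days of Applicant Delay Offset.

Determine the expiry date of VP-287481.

2004-09-10

Base term: filing date + 22 years → 13 September 2000.
Office Delay Adjustment: +661 days → 6 July 2002.
Marketing Approval Extension: +587 days → 13 February 2004.
Interference Suspension Credit: +477 days → 4 June 2005.
Applicant Delay Offset: −267 days → 10 September 2004.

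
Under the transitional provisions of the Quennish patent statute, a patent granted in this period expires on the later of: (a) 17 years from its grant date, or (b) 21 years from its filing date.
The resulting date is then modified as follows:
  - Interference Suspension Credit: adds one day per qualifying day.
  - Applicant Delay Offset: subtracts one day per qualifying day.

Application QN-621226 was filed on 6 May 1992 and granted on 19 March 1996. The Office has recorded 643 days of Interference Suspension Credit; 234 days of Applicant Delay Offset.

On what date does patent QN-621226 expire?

2014-06-19

(a) grant + 17 years → 19 March 2013.
(b) filing + 21 years → 6 May 2013.
Later of the two: 6 May 2013.
Interference Suspension Credit: +643 days → 8 February 2015.
Applicant Delay Offset: −234 days → 19 June 2014.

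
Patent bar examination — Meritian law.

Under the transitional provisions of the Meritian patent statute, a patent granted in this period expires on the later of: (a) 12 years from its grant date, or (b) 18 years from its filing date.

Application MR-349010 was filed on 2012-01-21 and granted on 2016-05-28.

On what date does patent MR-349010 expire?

(a) grant + 12 years → 28 May 2028.
(b) filing + 18 years → 21 January 2030.
Later of the two: 21 January 2030.

2030-01-21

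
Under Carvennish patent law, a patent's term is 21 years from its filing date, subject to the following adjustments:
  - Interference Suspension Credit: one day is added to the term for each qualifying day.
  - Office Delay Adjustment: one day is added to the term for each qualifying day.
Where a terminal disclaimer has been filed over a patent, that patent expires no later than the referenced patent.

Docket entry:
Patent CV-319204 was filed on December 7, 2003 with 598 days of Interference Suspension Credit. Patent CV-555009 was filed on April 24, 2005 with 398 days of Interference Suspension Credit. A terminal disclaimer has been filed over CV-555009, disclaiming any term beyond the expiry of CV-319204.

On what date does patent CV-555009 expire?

2026-07-28

Natural term of CV-555009:
  Base: filing + 21 years → 24 April 2026.
  Interference Suspension Credit: +398 days → 27 May 2027.
Expiry of referenced patent CV-319204:
  Base: filing + 21 years → 7 December 2024.
  Interference Suspension Credit: +598 days → 28 July 2026.
Terminal disclaimer: CV-555009 expires on the earlier of 27 May 2027 and 28 July 2026.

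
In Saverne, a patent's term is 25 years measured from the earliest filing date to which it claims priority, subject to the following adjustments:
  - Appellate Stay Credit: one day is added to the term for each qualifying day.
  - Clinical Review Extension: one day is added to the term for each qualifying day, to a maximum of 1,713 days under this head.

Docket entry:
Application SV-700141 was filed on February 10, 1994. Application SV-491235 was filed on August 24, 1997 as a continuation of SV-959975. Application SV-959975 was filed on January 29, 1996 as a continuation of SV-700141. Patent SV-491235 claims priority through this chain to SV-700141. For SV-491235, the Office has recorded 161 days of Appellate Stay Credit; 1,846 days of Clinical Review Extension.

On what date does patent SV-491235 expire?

Earliest priority filing: 10 February 1994.
Base term: 10 February 1994 + 25 years → 10 February 2019.
Appellate Stay Credit: +161 days → 21 July 2019.
Clinical Review Extension: 1846 days claimed exceeds the 1713-day cap, so +1713 days → 29 March 2024.

March 29, 2024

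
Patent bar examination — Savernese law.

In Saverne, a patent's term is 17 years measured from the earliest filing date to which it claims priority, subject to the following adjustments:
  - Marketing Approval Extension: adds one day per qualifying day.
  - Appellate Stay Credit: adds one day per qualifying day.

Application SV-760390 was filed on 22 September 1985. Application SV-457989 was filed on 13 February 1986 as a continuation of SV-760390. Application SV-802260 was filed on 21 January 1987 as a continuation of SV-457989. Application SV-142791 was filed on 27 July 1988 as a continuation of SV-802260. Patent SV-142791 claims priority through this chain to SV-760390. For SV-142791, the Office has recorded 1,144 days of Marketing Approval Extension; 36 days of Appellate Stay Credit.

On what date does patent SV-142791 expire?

December 15, 2005

Earliest priority filing: 22 September 1985.
Base term: 22 September 1985 + 17 years → 22 September 2002.
Marketing Approval Extension: +1144 days → 9 November 2005.
Appellate Stay Credit: +36 days → 15 December 2005.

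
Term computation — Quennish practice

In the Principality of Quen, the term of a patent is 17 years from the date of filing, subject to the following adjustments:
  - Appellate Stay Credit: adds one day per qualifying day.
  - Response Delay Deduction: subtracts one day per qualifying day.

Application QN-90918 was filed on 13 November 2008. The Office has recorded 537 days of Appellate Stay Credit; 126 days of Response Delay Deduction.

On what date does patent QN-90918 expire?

2026-12-29

Base term: filing date + 17 years → 13 November 2025.
Appellate Stay Credit: +537 days → 4 May 2027.
Response Delay Deduction: −126 days → 29 December 2026.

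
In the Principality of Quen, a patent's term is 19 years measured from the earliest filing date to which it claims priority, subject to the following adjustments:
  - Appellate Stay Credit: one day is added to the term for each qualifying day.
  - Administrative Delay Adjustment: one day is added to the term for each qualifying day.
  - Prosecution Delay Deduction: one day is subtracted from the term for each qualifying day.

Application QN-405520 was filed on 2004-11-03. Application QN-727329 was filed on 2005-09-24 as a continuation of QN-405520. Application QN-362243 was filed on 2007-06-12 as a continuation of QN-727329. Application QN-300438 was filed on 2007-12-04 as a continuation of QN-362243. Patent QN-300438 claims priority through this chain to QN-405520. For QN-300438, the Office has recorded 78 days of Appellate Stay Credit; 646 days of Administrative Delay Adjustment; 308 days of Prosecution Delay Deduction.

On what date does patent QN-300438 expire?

Earliest priority filing: 3 November 2004.
Base term: 3 November 2004 + 19 years → 3 November 2023.
Appellate Stay Credit: +78 days → 20 January 2024.
Administrative Delay Adjustment: +646 days → 27 October 2025.
Prosecution Delay Deduction: −308 days → 23 December 2024.

December 23, 2024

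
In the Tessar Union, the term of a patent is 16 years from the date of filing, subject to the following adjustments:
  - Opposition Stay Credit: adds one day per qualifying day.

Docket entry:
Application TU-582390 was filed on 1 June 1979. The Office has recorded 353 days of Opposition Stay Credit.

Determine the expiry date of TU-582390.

Base term: filing date + 16 years → 1 June 1995.
Opposition Stay Credit: +353 days → 19 May 1996.

May 19, 1996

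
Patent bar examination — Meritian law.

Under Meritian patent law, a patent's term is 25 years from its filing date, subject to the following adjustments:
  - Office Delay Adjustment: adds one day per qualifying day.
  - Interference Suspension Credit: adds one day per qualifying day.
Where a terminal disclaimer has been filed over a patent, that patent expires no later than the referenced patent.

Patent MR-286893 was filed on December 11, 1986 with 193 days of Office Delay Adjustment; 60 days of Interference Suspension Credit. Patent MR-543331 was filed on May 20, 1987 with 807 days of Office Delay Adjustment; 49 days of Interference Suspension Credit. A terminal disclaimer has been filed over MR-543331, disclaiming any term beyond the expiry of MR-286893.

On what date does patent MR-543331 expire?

Natural term of MR-543331:
  Base: filing + 25 years → 20 May 2012.
  Office Delay Adjustment: +807 days → 5 August 2014.
  Interference Suspension Credit: +49 days → 23 September 2014.
Expiry of referenced patent MR-286893:
  Base: filing + 25 years → 11 December 2011.
  Office Delay Adjustment: +193 days → 21 June 2012.
  Interference Suspension Credit: +60 days → 20 August 2012.
Terminal disclaimer: MR-543331 expires on the earlier of 23 September 2014 and 20 August 2012.

2012-08-20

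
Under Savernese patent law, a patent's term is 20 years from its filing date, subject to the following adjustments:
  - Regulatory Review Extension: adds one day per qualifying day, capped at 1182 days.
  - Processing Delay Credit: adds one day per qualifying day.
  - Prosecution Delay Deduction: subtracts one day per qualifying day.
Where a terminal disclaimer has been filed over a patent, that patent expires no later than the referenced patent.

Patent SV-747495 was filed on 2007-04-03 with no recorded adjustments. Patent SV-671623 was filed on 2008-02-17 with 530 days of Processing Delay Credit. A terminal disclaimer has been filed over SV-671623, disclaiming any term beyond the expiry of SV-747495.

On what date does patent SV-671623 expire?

2027-04-03

Natural term of SV-671623:
  Base: filing + 20 years → 17 February 2028.
  Processing Delay Credit: +530 days → 31 July 2029.
Expiry of referenced patent SV-747495:
  Base: filing + 20 years → 3 April 2027.
Terminal disclaimer: SV-671623 expires on the earlier of 31 July 2029 and 3 April 2027.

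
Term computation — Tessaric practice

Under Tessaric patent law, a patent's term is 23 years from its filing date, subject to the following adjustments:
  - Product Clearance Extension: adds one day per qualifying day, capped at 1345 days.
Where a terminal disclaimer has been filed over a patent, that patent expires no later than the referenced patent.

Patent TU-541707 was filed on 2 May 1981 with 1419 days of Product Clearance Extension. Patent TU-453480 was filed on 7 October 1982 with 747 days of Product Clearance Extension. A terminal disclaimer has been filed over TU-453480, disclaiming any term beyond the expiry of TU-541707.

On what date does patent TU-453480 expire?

October 24, 2007

Natural term of TU-453480:
  Base: filing + 23 years → 7 October 2005.
  Product Clearance Extension: 747 days (within the 1345-day cap) → +747 days → 24 October 2007.
Expiry of referenced patent TU-541707:
  Base: filing + 23 years → 2 May 2004.
  Product Clearance Extension: 1419 days claimed exceeds the 1345-day cap, so +1345 days → 7 January 2008.
Terminal disclaimer: TU-453480 expires on the earlier of 24 October 2007 and 7 January 2008.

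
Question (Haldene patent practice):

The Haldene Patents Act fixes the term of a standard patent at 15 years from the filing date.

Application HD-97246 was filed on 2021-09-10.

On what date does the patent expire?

September 10, 2036

Filing date + 15 years → 10 September 2036.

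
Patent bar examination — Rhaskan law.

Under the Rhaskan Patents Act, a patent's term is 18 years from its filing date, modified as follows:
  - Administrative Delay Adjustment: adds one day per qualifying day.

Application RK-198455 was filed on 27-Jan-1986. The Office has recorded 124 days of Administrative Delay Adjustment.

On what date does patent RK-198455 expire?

Base term: filing date + 18 years → 27 January 2004.
Administrative Delay Adjustment: +124 days → 30 May 2004.

May 30, 2004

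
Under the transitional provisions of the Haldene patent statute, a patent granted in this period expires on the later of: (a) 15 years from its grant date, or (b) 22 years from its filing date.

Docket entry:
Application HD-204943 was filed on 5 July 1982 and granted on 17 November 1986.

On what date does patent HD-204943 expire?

(a) grant + 15 years → 17 November 2001.
(b) filing + 22 years → 5 July 2004.
Later of the two: 5 July 2004.

July 5, 2004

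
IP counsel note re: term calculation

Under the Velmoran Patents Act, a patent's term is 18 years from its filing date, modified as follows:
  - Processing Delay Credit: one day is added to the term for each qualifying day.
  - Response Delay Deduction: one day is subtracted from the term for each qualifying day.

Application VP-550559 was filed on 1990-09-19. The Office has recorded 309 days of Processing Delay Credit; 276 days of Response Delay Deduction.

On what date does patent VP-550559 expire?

Base term: filing date + 18 years → 19 September 2008.
Processing Delay Credit: +309 days → 25 July 2009.
Response Delay Deduction: −276 days → 22 October 2008.

October 22, 2008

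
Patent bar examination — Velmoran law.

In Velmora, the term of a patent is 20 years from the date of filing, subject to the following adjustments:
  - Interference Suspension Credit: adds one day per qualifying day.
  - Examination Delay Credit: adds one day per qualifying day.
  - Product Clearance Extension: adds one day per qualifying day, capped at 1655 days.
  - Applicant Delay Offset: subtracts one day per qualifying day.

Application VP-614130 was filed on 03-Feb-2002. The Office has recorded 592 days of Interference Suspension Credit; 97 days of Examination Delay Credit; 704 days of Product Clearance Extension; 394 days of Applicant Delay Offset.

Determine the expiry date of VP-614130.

October 29, 2024

Base term: filing date + 20 years → 3 February 2022.
Interference Suspension Credit: +592 days → 18 September 2023.
Examination Delay Credit: +97 days → 24 December 2023.
Product Clearance Extension: 704 days (within the 1655-day cap) → +704 days → 27 November 2025.
Applicant Delay Offset: −394 days → 29 October 2024.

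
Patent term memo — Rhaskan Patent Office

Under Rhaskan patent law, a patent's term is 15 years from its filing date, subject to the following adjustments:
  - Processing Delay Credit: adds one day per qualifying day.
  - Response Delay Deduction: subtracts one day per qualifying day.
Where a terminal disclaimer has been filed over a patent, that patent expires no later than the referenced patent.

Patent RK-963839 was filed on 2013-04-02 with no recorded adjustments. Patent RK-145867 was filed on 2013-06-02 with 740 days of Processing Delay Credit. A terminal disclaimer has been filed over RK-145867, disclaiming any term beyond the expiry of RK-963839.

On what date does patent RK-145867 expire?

Natural term of RK-145867:
  Base: filing + 15 years → 2 June 2028.
  Processing Delay Credit: +740 days → 12 June 2030.
Expiry of referenced patent RK-963839:
  Base: filing + 15 years → 2 April 2028.
Terminal disclaimer: RK-145867 expires on the earlier of 12 June 2030 and 2 April 2028.

April 2, 2028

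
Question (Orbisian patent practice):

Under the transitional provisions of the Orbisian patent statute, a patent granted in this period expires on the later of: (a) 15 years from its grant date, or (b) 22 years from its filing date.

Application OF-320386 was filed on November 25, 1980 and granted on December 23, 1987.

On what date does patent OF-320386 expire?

(a) grant + 15 years → 23 December 2002.
(b) filing + 22 years → 25 November 2002.
Later of the two: 23 December 2002.

2002-12-23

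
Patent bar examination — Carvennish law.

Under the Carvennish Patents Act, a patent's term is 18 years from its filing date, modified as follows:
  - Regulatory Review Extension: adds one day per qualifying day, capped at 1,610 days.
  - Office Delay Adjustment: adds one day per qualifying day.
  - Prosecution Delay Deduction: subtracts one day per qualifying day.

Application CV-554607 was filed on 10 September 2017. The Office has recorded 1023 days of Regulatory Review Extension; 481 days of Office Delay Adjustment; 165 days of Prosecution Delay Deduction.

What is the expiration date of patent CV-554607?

2039-05-11

Base term: filing date + 18 years → 10 September 2035.
Regulatory Review Extension: 1023 days (within the 1610-day cap) → +1023 days → 29 June 2038.
Office Delay Adjustment: +481 days → 23 October 2039.
Prosecution Delay Deduction: −165 days → 11 May 2039.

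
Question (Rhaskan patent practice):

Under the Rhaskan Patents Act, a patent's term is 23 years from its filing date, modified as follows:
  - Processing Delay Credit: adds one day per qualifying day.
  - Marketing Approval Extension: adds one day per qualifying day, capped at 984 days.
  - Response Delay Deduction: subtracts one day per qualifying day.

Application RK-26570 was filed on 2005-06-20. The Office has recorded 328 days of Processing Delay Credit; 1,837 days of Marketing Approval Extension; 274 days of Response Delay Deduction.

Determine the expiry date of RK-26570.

April 24, 2031

Base term: filing date + 23 years → 20 June 2028.
Processing Delay Credit: +328 days → 14 May 2029.
Marketing Approval Extension: 1837 days claimed exceeds the 984-day cap, so +984 days → 23 January 2032.
Response Delay Deduction: −274 days → 24 April 2031.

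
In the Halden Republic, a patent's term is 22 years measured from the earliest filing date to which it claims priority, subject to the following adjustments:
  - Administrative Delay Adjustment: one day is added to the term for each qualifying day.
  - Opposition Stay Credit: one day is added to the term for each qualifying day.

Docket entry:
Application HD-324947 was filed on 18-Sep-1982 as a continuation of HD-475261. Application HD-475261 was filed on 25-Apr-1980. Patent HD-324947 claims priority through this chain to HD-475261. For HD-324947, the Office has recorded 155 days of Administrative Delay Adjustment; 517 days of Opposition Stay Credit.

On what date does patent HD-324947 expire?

Earliest priority filing: 25 April 1980.
Base term: 25 April 1980 + 22 years → 25 April 2002.
Administrative Delay Adjustment: +155 days → 27 September 2002.
Opposition Stay Credit: +517 days → 26 February 2004.

2004-02-26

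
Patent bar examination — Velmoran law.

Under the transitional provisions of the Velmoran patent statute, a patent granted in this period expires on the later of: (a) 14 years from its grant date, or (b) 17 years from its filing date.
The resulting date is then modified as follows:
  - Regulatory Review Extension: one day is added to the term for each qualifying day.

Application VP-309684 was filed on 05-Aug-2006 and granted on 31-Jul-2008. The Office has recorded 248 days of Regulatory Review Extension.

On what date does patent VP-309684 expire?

(a) grant + 14 years → 31 July 2022.
(b) filing + 17 years → 5 August 2023.
Later of the two: 5 August 2023.
Regulatory Review Extension: +248 days → 9 April 2024.

2024-04-09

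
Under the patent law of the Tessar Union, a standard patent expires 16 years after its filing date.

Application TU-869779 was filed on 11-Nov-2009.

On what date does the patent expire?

Filing date + 16 years → 11 November 2025.

November 11, 2025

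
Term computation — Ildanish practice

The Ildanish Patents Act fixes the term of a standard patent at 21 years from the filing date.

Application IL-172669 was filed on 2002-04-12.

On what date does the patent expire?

April 12, 2023

Filing date + 21 years → 12 April 2023.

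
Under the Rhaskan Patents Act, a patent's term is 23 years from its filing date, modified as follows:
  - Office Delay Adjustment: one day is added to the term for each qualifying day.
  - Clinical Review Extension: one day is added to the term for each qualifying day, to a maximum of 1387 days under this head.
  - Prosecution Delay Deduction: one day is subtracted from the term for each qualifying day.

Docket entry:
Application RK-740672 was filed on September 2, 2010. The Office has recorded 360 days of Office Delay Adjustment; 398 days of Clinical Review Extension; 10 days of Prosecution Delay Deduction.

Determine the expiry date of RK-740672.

2035-09-20

Base term: filing date + 23 years → 2 September 2033.
Office Delay Adjustment: +360 days → 28 August 2034.
Clinical Review Extension: 398 days (within the 1387-day cap) → +398 days → 30 September 2035.
Prosecution Delay Deduction: −10 days → 20 September 2035.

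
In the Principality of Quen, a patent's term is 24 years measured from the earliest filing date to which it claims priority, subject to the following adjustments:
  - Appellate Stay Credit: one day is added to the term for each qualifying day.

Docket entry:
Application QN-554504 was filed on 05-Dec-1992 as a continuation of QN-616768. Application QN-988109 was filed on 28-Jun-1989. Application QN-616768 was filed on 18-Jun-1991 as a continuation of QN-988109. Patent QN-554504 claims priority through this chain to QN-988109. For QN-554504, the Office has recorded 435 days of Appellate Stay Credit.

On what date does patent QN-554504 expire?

Earliest priority filing: 28 June 1989.
Base term: 28 June 1989 + 24 years → 28 June 2013.
Appellate Stay Credit: +435 days → 6 September 2014.

2014-09-06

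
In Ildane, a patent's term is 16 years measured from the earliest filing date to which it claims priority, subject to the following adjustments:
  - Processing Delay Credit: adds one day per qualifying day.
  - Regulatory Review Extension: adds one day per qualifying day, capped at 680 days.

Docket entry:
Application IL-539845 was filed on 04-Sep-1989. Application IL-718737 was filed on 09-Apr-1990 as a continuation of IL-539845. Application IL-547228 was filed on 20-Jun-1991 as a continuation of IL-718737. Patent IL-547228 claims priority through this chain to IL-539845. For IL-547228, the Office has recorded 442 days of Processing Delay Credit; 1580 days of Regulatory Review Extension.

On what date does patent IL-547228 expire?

September 30, 2008

Earliest priority filing: 4 September 1989.
Base term: 4 September 1989 + 16 years → 4 September 2005.
Processing Delay Credit: +442 days → 20 November 2006.
Regulatory Review Extension: 1580 days claimed exceeds the 680-day cap, so +680 days → 30 September 2008.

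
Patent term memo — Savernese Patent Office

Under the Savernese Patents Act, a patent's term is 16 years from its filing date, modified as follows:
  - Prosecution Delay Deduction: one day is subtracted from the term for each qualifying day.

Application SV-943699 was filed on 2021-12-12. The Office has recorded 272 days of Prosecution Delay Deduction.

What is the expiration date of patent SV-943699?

March 15, 2037

Base term: filing date + 16 years → 12 December 2037.
Prosecution Delay Deduction: −272 days → 15 March 2037.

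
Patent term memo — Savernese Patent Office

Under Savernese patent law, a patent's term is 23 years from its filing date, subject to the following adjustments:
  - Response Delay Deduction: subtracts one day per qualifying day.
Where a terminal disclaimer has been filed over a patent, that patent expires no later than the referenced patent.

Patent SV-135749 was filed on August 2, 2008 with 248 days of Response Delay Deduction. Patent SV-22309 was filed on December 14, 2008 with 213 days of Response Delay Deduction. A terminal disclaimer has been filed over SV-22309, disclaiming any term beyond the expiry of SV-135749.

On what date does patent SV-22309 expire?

2030-11-27

Natural term of SV-22309:
  Base: filing + 23 years → 14 December 2031.
  Response Delay Deduction: −213 days → 15 May 2031.
Expiry of referenced patent SV-135749:
  Base: filing + 23 years → 2 August 2031.
  Response Delay Deduction: −248 days → 27 November 2030.
Terminal disclaimer: SV-22309 expires on the earlier of 15 May 2031 and 27 November 2030.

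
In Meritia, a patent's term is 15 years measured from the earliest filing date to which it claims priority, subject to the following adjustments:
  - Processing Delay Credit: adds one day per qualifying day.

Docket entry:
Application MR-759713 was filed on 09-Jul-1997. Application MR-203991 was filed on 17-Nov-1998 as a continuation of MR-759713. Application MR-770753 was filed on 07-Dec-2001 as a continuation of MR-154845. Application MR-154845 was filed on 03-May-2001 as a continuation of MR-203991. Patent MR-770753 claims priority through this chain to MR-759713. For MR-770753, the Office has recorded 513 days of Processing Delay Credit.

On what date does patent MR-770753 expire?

Earliest priority filing: 9 July 1997.
Base term: 9 July 1997 + 15 years → 9 July 2012.
Processing Delay Credit: +513 days → 4 December 2013.

2013-12-04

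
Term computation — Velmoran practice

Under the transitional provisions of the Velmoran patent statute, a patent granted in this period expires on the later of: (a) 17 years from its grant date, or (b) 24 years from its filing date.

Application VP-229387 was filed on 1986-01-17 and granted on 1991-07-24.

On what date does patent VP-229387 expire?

(a) grant + 17 years → 24 July 2008.
(b) filing + 24 years → 17 January 2010.
Later of the two: 17 January 2010.

January 17, 2010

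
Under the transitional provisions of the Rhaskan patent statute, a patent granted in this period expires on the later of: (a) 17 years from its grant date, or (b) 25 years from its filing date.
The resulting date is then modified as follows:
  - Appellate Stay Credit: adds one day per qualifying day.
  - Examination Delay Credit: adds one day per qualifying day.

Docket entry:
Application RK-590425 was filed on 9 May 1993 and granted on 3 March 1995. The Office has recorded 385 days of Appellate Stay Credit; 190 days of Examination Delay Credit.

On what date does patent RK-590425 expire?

2019-12-05

(a) grant + 17 years → 3 March 2012.
(b) filing + 25 years → 9 May 2018.
Later of the two: 9 May 2018.
Appellate Stay Credit: +385 days → 29 May 2019.
Examination Delay Credit: +190 days → 5 December 2019.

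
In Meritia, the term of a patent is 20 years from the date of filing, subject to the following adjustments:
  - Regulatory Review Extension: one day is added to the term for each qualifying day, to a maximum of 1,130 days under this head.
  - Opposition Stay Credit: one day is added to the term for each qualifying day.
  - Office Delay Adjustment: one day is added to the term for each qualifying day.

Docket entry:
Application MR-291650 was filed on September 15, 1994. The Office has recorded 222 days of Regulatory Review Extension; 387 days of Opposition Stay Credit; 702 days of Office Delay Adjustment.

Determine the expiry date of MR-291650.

2018-04-18

Base term: filing date + 20 years → 15 September 2014.
Regulatory Review Extension: 222 days (within the 1130-day cap) → +222 days → 25 April 2015.
Opposition Stay Credit: +387 days → 16 May 2016.
Office Delay Adjustment: +702 days → 18 April 2018.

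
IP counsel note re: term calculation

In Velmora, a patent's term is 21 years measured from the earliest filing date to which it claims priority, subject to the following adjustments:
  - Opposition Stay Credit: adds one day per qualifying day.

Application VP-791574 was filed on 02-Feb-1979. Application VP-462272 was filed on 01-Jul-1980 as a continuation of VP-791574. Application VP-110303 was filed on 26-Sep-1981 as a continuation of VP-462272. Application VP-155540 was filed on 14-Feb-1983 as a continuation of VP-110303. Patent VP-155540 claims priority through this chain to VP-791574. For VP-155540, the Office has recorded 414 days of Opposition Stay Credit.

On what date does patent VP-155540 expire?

Earliest priority filing: 2 February 1979.
Base term: 2 February 1979 + 21 years → 2 February 2000.
Opposition Stay Credit: +414 days → 22 March 2001.

March 22, 2001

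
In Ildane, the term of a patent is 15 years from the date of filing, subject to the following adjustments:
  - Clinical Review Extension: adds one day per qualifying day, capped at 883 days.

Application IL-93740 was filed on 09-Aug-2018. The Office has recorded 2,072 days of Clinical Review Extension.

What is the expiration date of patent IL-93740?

2036-01-09

Base term: filing date + 15 years → 9 August 2033.
Clinical Review Extension: 2072 days claimed exceeds the 883-day cap, so +883 days → 9 January 2036.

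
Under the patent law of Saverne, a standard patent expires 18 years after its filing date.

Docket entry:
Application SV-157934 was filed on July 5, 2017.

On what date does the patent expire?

Filing date + 18 years → 5 July 2035.

2035-07-05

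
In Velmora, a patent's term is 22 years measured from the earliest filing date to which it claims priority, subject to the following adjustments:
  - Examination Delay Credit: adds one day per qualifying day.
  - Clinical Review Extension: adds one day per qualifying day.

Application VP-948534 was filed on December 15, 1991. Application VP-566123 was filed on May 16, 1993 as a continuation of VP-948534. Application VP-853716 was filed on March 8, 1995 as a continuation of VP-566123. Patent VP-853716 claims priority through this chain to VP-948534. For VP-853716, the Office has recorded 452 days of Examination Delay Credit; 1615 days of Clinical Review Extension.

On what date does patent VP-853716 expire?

Earliest priority filing: 15 December 1991.
Base term: 15 December 1991 + 22 years → 15 December 2013.
Examination Delay Credit: +452 days → 12 March 2015.
Clinical Review Extension: +1615 days → 13 August 2019.

2019-08-13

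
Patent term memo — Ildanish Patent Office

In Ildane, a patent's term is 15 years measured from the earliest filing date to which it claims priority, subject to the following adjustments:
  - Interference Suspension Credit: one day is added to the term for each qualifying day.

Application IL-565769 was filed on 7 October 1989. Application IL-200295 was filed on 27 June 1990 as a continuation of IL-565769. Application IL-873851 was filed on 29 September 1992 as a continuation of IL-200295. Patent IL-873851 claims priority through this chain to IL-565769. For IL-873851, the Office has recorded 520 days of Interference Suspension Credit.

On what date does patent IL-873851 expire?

Earliest priority filing: 7 October 1989.
Base term: 7 October 1989 + 15 years → 7 October 2004.
Interference Suspension Credit: +520 days → 11 March 2006.

2006-03-11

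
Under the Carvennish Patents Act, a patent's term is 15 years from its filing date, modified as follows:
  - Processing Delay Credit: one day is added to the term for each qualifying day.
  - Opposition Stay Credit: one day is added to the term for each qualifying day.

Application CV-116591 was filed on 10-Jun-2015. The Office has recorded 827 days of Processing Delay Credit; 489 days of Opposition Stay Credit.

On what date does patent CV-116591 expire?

Base term: filing date + 15 years → 10 June 2030.
Processing Delay Credit: +827 days → 14 September 2032.
Opposition Stay Credit: +489 days → 16 January 2034.

2034-01-16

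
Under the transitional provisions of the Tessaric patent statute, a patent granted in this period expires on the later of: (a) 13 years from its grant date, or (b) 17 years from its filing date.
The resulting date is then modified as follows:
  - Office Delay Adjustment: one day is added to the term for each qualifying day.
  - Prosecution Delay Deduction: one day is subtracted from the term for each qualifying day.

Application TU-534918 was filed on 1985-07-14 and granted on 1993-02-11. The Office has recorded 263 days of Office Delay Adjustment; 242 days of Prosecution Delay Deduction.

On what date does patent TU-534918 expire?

(a) grant + 13 years → 11 February 2006.
(b) filing + 17 years → 14 July 2002.
Later of the two: 11 February 2006.
Office Delay Adjustment: +263 days → 1 November 2006.
Prosecution Delay Deduction: −242 days → 4 March 2006.

2006-03-04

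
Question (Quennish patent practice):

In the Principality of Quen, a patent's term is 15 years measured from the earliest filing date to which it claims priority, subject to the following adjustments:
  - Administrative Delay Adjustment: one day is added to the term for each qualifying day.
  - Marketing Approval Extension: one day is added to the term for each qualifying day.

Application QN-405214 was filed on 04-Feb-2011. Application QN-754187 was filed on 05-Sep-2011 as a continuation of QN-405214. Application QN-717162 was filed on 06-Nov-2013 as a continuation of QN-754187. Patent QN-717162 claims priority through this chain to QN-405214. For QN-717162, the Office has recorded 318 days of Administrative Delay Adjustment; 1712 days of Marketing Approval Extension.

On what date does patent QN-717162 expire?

Earliest priority filing: 4 February 2011.
Base term: 4 February 2011 + 15 years → 4 February 2026.
Administrative Delay Adjustment: +318 days → 19 December 2026.
Marketing Approval Extension: +1712 days → 27 August 2031.

2031-08-27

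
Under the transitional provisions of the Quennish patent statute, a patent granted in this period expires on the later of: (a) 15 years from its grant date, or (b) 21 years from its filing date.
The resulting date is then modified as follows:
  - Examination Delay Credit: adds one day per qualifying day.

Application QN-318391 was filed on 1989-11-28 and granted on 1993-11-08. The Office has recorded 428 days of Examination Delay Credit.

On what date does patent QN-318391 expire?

2012-01-30

(a) grant + 15 years → 8 November 2008.
(b) filing + 21 years → 28 November 2010.
Later of the two: 28 November 2010.
Examination Delay Credit: +428 days → 30 January 2012.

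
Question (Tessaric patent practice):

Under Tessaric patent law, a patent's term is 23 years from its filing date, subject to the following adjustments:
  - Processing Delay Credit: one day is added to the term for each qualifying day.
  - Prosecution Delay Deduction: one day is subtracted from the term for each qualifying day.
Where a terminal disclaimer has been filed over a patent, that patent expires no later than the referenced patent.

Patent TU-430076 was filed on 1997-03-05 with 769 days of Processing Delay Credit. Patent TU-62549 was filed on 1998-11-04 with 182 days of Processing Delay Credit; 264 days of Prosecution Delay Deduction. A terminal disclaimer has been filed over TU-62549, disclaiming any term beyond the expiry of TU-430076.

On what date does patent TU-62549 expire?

2021-08-14

Natural term of TU-62549:
  Base: filing + 23 years → 4 November 2021.
  Processing Delay Credit: +182 days → 5 May 2022.
  Prosecution Delay Deduction: −264 days → 14 August 2021.
Expiry of referenced patent TU-430076:
  Base: filing + 23 years → 5 March 2020.
  Processing Delay Credit: +769 days → 13 April 2022.
Terminal disclaimer: TU-62549 expires on the earlier of 14 August 2021 and 13 April 2022.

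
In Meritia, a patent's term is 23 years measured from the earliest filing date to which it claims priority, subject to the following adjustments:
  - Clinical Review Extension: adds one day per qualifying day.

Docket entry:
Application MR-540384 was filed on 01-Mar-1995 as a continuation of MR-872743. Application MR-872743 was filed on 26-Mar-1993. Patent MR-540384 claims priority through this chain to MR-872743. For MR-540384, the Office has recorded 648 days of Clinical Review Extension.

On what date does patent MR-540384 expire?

Earliest priority filing: 26 March 1993.
Base term: 26 March 1993 + 23 years → 26 March 2016.
Clinical Review Extension: +648 days → 3 January 2018.

2018-01-03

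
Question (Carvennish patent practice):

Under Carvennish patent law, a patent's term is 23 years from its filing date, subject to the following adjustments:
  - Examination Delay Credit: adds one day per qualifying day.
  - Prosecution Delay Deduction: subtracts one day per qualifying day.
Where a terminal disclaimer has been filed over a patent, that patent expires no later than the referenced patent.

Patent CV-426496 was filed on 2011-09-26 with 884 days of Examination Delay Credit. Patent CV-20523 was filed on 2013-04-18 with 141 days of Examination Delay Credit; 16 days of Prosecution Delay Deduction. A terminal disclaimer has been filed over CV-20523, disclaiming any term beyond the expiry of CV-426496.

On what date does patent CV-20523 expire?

Natural term of CV-20523:
  Base: filing + 23 years → 18 April 2036.
  Examination Delay Credit: +141 days → 6 September 2036.
  Prosecution Delay Deduction: −16 days → 21 August 2036.
Expiry of referenced patent CV-426496:
  Base: filing + 23 years → 26 September 2034.
  Examination Delay Credit: +884 days → 26 February 2037.
Terminal disclaimer: CV-20523 expires on the earlier of 21 August 2036 and 26 February 2037.

2036-08-21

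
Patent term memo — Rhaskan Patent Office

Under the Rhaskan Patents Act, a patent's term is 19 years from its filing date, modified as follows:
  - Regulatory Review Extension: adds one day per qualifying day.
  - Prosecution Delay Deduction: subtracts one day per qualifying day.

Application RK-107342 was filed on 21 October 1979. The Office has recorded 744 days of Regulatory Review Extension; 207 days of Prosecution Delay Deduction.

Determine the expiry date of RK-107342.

2000-04-10

Base term: filing date + 19 years → 21 October 1998.
Regulatory Review Extension: +744 days → 3 November 2000.
Prosecution Delay Deduction: −207 days → 10 April 2000.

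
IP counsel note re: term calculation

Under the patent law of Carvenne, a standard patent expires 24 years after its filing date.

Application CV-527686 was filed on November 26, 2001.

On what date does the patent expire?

Filing date + 24 years → 26 November 2025.

November 26, 2025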